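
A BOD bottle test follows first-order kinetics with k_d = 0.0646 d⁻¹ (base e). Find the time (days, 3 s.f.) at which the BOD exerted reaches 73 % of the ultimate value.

t ≈ 20.3 d

y/L₀ = 1 − e^(−k_d t) = 0.73 ⇒ e^(−k_d t) = 0.270
t = −ln(0.270) / 0.0646 = 1.309 / 0.0646 = 20.27 d.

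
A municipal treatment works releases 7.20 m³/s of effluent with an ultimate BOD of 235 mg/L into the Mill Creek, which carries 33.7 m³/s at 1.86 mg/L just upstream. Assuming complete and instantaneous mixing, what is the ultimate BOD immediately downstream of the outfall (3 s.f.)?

42.9 mg/L

Flow-weighted mixing: C = (Q_r C_r + Q_w C_w)/(Q_r + Q_w)
= (33.7×1.86 + 7.20×235)/(33.7 + 7.20) = 1755/40.90 = 42.90 mg/L.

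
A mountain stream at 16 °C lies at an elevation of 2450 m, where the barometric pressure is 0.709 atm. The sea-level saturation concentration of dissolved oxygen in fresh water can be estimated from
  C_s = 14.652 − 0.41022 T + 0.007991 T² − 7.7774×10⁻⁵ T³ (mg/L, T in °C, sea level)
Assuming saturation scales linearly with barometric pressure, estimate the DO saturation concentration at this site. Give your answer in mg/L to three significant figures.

C_s ≈ 6.96 mg/L

At sea level: C_s = 14.652 − 0.41022×16 + 0.007991×16² − 7.7774×10⁻⁵×16³ = 9.816 mg/L.
Pressure correction: C_s' = 9.816 × 0.709 = 6.959 mg/L.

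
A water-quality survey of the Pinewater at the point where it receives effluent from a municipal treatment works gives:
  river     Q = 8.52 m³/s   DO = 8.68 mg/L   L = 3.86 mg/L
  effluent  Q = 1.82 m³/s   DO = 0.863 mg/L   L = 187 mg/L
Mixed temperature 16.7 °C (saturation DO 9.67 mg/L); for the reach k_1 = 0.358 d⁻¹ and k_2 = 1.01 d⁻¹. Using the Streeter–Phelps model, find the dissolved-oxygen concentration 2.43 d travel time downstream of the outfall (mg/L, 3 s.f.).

Mixed DO = (8.52×8.68 + 1.82×0.863)/(8.52+1.82) = 75.52/10.34 = 7.304 mg/L.
Mixed L₀ = (8.52×3.86 + 1.82×187)/(10.34) = 373.2/10.34 = 36.10 mg/L.
Initial deficit D₀ = C_s − DO₀ = 9.67 − 7.304 = 2.366 mg/L.
D(2.43) = [0.358×36.10/(1.01−0.358)](e^(−0.358×2.43) − e^(−1.01×2.43)) + 2.366 e^(−1.01×2.43)
= 19.82 × (0.4190 − 0.08592) + 2.366 × 0.08592 = 6.804 mg/L.
DO = 9.67 − 6.804 = 2.866 mg/L.

DO ≈ 2.87 mg/L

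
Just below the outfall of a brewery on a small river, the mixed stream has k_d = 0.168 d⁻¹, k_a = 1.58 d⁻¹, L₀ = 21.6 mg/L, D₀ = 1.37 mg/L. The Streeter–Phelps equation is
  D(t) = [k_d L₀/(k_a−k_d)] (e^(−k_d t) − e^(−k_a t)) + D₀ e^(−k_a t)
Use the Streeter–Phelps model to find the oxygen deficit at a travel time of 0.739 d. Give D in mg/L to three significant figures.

D ≈ 1.90 mg/L

k_d L₀/(k_a−k_d) = 0.168×21.6/(1.58−0.168) = 3.629/1.412 = 2.570 mg/L.
e^(−k_d t) = e^(−0.168×0.7390) = 0.8832; e^(−k_a t) = e^(−1.58×0.7390) = 0.3111.
D = 2.570 × (0.8832 − 0.3111) + 1.37 × 0.3111 = 1.470 + 0.4262 = 1.897 mg/L.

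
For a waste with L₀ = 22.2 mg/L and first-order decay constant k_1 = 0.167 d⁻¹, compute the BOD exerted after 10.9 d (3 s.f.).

y_t = L₀(1 − e^(−k_1 t)) = 22.2 × (1 − e^(−0.167×10.9))
= 22.2 × (1 − 0.1620) = 22.2 × 0.8380 = 18.60 mg/L.

y ≈ 18.6 mg/L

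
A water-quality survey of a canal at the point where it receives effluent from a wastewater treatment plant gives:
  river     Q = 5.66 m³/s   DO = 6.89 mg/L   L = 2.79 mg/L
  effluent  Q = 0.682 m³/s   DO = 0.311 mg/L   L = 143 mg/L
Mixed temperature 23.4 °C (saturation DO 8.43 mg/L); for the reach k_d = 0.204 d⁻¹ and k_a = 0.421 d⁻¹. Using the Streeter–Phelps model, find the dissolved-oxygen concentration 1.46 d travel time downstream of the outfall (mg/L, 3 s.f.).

DO ≈ 3.83 mg/L

Mixed DO = (5.66×6.89 + 0.682×0.311)/(5.66+0.682) = 39.21/6.342 = 6.183 mg/L.
Mixed L₀ = (5.66×2.79 + 0.682×143)/(6.342) = 113.3/6.342 = 17.87 mg/L.
Initial deficit D₀ = C_s − DO₀ = 8.43 − 6.183 = 2.247 mg/L.
D(1.46) = [0.204×17.87/(0.421−0.204)](e^(−0.204×1.46) − e^(−0.421×1.46)) + 2.247 e^(−0.421×1.46)
= 16.80 × (0.7424 − 0.5408) + 2.247 × 0.5408 = 4.602 mg/L.
DO = 8.43 − 4.602 = 3.828 mg/L.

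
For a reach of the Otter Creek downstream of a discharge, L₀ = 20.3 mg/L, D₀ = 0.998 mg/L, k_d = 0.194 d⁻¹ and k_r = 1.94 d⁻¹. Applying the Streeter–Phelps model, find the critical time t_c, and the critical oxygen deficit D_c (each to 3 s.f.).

At the critical point dD/dt = 0, so k_d L₀ e^(−k_d t) = k_r D. Substituting D(t) from the Streeter–Phelps equation and solving for t gives
t_c = ln[(k_r/k_d)(1 − D₀(k_r−k_d)/(k_d L₀))] / (k_r−k_d).
Here k_r−k_d = 1.746 d⁻¹ and 1 − D₀(k_r−k_d)/(k_d L₀) = 1 − 0.998×1.746/(0.194×20.3) = 0.5575, so
t_c = ln(10.00 × 0.5575) / 1.746 = 1.718 / 1.746 = 0.9842 d.
L(t_c) = L₀ e^(−k_d t_c) = 20.3 × 0.8262 = 16.77 mg/L, and at the critical point k_r D_c = k_d L, so D_c = (0.194/1.94) × 16.77 = 1.677 mg/L.

t_c ≈ 0.984 d; D_c ≈ 1.68 mg/L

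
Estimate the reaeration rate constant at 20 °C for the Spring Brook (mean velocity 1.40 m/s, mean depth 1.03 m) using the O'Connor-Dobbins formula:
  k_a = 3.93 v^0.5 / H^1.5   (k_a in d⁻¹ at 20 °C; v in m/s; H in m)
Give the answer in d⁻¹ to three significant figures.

k_a ≈ 4.45 d⁻¹

k_a = 3.93 × 1.40^0.5 / 1.03^1.5 = 3.93 × 1.183 / 1.045 = 4.448 d⁻¹.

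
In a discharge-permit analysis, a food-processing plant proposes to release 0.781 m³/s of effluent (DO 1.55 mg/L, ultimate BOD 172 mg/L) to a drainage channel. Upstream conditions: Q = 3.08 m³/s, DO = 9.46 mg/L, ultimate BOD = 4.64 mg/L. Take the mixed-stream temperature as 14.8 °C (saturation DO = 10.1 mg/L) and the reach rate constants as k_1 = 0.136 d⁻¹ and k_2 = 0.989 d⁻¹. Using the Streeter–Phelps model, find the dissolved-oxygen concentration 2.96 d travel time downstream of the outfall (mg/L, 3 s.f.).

DO ≈ 6.21 mg/L

Mixed DO = (3.08×9.46 + 0.781×1.55)/(3.08+0.781) = 30.35/3.861 = 7.860 mg/L.
Mixed L₀ = (3.08×4.64 + 0.781×172)/(3.861) = 148.6/3.861 = 38.49 mg/L.
Initial deficit D₀ = C_s − DO₀ = 10.1 − 7.860 = 2.240 mg/L.
D(2.96) = [0.136×38.49/(0.989−0.136)](e^(−0.136×2.96) − e^(−0.989×2.96)) + 2.240 e^(−0.989×2.96)
= 6.137 × (0.6686 − 0.05353) + 2.240 × 0.05353 = 3.895 mg/L.
DO = 10.1 − 3.895 = 6.205 mg/L.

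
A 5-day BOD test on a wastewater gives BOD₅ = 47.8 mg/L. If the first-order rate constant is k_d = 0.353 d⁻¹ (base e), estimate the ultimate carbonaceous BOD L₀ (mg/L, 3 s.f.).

L₀ ≈ 57.7 mg/L

BOD₅ = L₀(1 − e^(−5k_d)) ⇒ L₀ = BOD₅ / (1 − e^(−5×0.353))
= 47.8 / (1 − 0.1712) = 47.8 / 0.8288 = 57.67 mg/L.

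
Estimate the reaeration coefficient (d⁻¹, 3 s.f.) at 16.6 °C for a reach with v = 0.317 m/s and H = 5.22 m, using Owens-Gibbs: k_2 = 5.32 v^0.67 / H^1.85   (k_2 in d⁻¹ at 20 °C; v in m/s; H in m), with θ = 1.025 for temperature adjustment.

k_2(20) = 5.32 × 0.317^0.67 / 5.22^1.85 = 5.32 × 0.4631 / 21.27 = 0.1159 d⁻¹.
k_2(16.6) = 0.1159 × 1.025^(16.6−20) = 0.1159 × 0.9195 = 0.1065 d⁻¹.

k_2 ≈ 0.107 d⁻¹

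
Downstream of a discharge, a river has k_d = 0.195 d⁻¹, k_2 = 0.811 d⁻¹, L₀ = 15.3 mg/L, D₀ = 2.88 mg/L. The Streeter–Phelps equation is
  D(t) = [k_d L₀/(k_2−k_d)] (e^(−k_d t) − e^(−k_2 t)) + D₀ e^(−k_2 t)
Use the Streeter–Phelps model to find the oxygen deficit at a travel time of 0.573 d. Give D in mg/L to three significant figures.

D ≈ 3.10 mg/L

k_d L₀/(k_2−k_d) = 0.195×15.3/(0.811−0.195) = 2.984/0.6160 = 4.843 mg/L.
e^(−k_d t) = e^(−0.195×0.5730) = 0.8943; e^(−k_2 t) = e^(−0.811×0.5730) = 0.6283.
D = 4.843 × (0.8943 − 0.6283) + 2.88 × 0.6283 = 1.288 + 1.810 = 3.098 mg/L.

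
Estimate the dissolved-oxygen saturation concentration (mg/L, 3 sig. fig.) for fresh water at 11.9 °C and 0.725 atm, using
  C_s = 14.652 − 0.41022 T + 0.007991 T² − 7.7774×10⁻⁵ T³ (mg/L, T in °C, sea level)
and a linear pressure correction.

C_s ≈ 7.81 mg/L

At sea level: C_s = 14.652 − 0.41022×11.9 + 0.007991×11.9² − 7.7774×10⁻⁵×11.9³ = 10.77 mg/L.
Pressure correction: C_s' = 10.77 × 0.725 = 7.809 mg/L.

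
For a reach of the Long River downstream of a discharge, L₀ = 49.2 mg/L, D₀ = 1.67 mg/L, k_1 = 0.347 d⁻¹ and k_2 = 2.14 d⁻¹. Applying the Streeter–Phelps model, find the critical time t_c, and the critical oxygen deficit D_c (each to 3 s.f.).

t_c ≈ 0.907 d; D_c ≈ 5.82 mg/L

t_c = [1/(k_2−k_1)] ln[(k_2/k_1)(1 − D₀(k_2−k_1)/(k_1 L₀))]
= [1/(2.14−0.347)] ln[(2.14/0.347)(1 − 1.67×1.793/(0.347×49.2))]
= (1/1.793) ln[6.167 × 0.8246] = 0.5577 × ln(5.085) = 0.5577 × 1.626 = 0.9071 d.
D_c = (k_1/k_2) L₀ e^(−k_1 t_c) = (0.347/2.14) × 49.2 × e^(−0.347×0.9071) = 0.1621 × 49.2 × 0.7300 = 5.823 mg/L.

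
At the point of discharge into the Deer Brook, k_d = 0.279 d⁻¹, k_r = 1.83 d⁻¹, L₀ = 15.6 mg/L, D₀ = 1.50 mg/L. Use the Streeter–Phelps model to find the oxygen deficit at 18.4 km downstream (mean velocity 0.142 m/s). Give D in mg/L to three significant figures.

Travel time t = x/v = 18.4 km / (0.142 m/s) = 18400 m / 0.142 m/s = 129600 s = 1.500 d.
k_d L₀/(k_r−k_d) = 0.279×15.6/(1.83−0.279) = 4.352/1.551 = 2.806 mg/L.
e^(−k_d t) = e^(−0.279×1.500) = 0.6581; e^(−k_r t) = e^(−1.83×1.500) = 0.06428.
D = 2.806 × (0.6581 − 0.06428) + 1.50 × 0.06428 = 1.666 + 0.09642 = 1.763 mg/L.

D ≈ 1.76 mg/L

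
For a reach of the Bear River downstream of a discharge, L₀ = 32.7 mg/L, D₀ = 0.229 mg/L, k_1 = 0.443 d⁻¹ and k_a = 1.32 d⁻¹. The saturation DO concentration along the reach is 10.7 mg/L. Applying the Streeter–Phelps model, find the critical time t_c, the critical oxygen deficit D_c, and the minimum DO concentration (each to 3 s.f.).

With k_a/k_1 = 2.980 and 1 − D₀(k_a−k_1)/(k_1 L₀) = 0.9861,
t_c = ln(2.980 × 0.9861) / (1.32 − 0.443) = ln(2.938) / 0.8770 = 1.078/0.8770 = 1.229 d.
D_c = (k_1/k_a) L₀ e^(−k_1 t_c) = (0.443/1.32) × 32.7 × e^(−0.443×1.229) = 0.3356 × 32.7 × 0.5802 = 6.367 mg/L.
Minimum DO = C_s − D_c = 10.7 − 6.367 = 4.333 mg/L.

t_c ≈ 1.23 d; D_c ≈ 6.37 mg/L; min DO ≈ 4.33 mg/L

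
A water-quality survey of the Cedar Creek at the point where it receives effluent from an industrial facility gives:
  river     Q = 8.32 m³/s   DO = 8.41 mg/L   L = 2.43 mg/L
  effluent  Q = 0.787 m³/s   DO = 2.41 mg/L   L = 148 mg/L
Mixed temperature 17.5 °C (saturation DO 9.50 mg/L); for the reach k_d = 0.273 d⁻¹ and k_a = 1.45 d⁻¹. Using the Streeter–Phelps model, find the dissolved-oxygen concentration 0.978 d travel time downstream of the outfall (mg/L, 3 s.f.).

Mixed DO = (8.32×8.41 + 0.787×2.41)/(8.32+0.787) = 71.87/9.107 = 7.891 mg/L.
Mixed L₀ = (8.32×2.43 + 0.787×148)/(9.107) = 136.7/9.107 = 15.01 mg/L.
Initial deficit D₀ = C_s − DO₀ = 9.50 − 7.891 = 1.609 mg/L.
D(0.978) = [0.273×15.01/(1.45−0.273)](e^(−0.273×0.978) − e^(−1.45×0.978)) + 1.609 e^(−1.45×0.978)
= 3.481 × (0.7657 − 0.2422) + 1.609 × 0.2422 = 2.212 mg/L.
DO = 9.50 − 2.212 = 7.288 mg/L.

DO ≈ 7.29 mg/L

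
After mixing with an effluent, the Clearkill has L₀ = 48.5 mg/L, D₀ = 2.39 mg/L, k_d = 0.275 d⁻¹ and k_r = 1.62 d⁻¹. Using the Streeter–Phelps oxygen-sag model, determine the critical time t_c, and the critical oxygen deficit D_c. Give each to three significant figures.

t_c ≈ 1.11 d; D_c ≈ 6.06 mg/L

At the critical point dD/dt = 0, so k_d L₀ e^(−k_d t) = k_r D. Substituting D(t) from the Streeter–Phelps equation and solving for t gives
t_c = ln[(k_r/k_d)(1 − D₀(k_r−k_d)/(k_d L₀))] / (k_r−k_d).
Here k_r−k_d = 1.345 d⁻¹ and 1 − D₀(k_r−k_d)/(k_d L₀) = 1 − 2.39×1.345/(0.275×48.5) = 0.7590, so
t_c = ln(5.891 × 0.7590) / 1.345 = 1.498 / 1.345 = 1.113 d.
D_c = (k_d/k_r) L₀ e^(−k_d t_c) = (0.275/1.62) × 48.5 × e^(−0.275×1.113) = 0.1698 × 48.5 × 0.7362 = 6.061 mg/L.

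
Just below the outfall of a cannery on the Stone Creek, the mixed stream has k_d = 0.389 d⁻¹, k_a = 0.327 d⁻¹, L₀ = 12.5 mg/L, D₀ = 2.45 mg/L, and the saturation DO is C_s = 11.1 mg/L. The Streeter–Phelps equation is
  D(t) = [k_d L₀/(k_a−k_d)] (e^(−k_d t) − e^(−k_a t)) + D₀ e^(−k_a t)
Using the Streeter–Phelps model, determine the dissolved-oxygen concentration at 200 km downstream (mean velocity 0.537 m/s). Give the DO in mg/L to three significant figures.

DO ≈ 6.01 mg/L

Travel time t = x/v = 200 km / (0.537 m/s) = 200000 m / 0.537 m/s = 372400 s = 4.311 d.
k_d L₀/(k_a−k_d) = 0.389×12.5/(0.327−0.389) = 4.862/-0.06200 = -78.43 mg/L.
e^(−k_d t) = e^(−0.389×4.311) = 0.1870; e^(−k_a t) = e^(−0.327×4.311) = 0.2442.
D = -78.43 × (0.1870 − 0.2442) + 2.45 × 0.2442 = 4.492 + 0.5984 = 5.091 mg/L.
DO = C_s − D = 11.1 − 5.091 = 6.009 mg/L.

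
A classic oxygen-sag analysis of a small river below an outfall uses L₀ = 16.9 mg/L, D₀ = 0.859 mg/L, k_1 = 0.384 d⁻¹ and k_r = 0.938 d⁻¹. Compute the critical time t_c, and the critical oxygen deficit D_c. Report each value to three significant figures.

With k_r/k_1 = 2.443 and 1 − D₀(k_r−k_1)/(k_1 L₀) = 0.9267,
t_c = ln(2.443 × 0.9267) / (0.938 − 0.384) = ln(2.264) / 0.5540 = 0.8169/0.5540 = 1.475 d.
D_c = (k_1/k_r) L₀ e^(−k_1 t_c) = (0.384/0.938) × 16.9 × e^(−0.384×1.475) = 0.4094 × 16.9 × 0.5676 = 3.927 mg/L.

t_c ≈ 1.47 d; D_c ≈ 3.93 mg/L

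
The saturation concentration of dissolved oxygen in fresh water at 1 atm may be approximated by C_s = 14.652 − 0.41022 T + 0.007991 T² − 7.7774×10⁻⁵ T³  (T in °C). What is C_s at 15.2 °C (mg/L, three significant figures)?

C_s = 14.652 − 0.41022×15.2 + 0.007991×15.2² − 7.7774×10⁻⁵×15.2³ = 9.990 mg/L.

C_s ≈ 9.99 mg/L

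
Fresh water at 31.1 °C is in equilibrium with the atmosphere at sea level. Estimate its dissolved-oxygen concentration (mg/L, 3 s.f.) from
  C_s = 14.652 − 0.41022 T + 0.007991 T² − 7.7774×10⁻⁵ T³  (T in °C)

C_s ≈ 7.28 mg/L

C_s = 14.652 − 0.41022×31.1 + 0.007991×31.1² − 7.7774×10⁻⁵×31.1³ = 7.284 mg/L.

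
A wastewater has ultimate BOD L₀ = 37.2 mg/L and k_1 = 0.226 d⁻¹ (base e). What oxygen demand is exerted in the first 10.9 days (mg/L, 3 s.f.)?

y_t = L₀(1 − e^(−k_1 t)) = 37.2 × (1 − e^(−0.226×10.9))
= 37.2 × (1 − 0.08514) = 37.2 × 0.9149 = 34.03 mg/L.

y ≈ 34.0 mg/L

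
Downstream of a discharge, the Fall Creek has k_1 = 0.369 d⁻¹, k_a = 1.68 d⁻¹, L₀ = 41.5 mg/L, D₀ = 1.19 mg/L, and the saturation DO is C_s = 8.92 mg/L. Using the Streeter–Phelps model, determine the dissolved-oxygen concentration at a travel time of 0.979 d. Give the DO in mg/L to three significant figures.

DO ≈ 2.81 mg/L

k_1 L₀/(k_a−k_1) = 0.369×41.5/(1.68−0.369) = 15.31/1.311 = 11.68 mg/L.
e^(−k_1 t) = e^(−0.369×0.9790) = 0.6968; e^(−k_a t) = e^(−1.68×0.9790) = 0.1931.
D = 11.68 × (0.6968 − 0.1931) + 1.19 × 0.1931 = 5.884 + 0.2297 = 6.114 mg/L.
DO = C_s − D = 8.92 − 6.114 = 2.806 mg/L.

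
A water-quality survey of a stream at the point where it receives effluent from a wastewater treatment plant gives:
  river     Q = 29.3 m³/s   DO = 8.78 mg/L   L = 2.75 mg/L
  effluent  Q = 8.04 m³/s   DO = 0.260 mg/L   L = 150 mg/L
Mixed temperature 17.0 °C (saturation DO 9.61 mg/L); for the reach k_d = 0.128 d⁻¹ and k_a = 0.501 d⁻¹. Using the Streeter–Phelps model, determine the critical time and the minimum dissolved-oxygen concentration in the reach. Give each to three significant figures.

t_c ≈ 2.97 d; minimum DO ≈ 3.59 mg/L

Mixed DO = (29.3×8.78 + 8.04×0.260)/(29.3+8.04) = 259.3/37.34 = 6.945 mg/L.
Mixed L₀ = (29.3×2.75 + 8.04×150)/(37.34) = 1287/37.34 = 34.46 mg/L.
Initial deficit D₀ = C_s − DO₀ = 9.61 − 6.945 = 2.665 mg/L.
t_c = (1/0.3730) ln[(0.501/0.128)(1 − 2.665×0.3730/(0.128×34.46))] = 2.681 × ln(3.032) = 2.974 d.
D_c = (0.128/0.501) × 34.46 × e^(−0.128×2.974) = 0.2555 × 34.46 × 0.6834 = 6.016 mg/L.
Minimum DO = 9.61 − 6.016 = 3.594 mg/L.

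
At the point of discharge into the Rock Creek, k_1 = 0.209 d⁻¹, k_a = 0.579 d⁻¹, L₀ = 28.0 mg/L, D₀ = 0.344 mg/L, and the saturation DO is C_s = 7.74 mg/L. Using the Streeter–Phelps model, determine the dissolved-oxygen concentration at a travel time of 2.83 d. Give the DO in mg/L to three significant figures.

DO ≈ 1.99 mg/L

k_1 L₀/(k_a−k_1) = 0.209×28.0/(0.579−0.209) = 5.852/0.3700 = 15.82 mg/L.
e^(−k_1 t) = e^(−0.209×2.830) = 0.5535; e^(−k_a t) = e^(−0.579×2.830) = 0.1943.
D = 15.82 × (0.5535 − 0.1943) + 0.344 × 0.1943 = 5.682 + 0.06682 = 5.749 mg/L.
DO = C_s − D = 7.74 − 5.749 = 1.991 mg/L.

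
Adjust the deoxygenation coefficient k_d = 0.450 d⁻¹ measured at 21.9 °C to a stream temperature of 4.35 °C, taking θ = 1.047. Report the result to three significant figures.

k_d(T₂) = k_d(T₁) · θ^(T₂−T₁) = 0.450 × 1.047^(4.35−21.9)
= 0.450 × 1.047^-17.5 = 0.450 × 0.4466 = 0.2010 d⁻¹.

k_d ≈ 0.201 d⁻¹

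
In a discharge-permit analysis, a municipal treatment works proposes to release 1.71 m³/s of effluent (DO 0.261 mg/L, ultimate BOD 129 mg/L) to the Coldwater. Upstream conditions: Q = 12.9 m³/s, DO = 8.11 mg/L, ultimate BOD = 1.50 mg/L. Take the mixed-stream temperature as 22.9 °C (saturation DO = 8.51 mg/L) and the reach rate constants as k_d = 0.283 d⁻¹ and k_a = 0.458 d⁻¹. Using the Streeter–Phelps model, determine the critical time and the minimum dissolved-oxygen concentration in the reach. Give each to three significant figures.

t_c ≈ 2.46 d; minimum DO ≈ 3.45 mg/L

Mixed DO = (12.9×8.11 + 1.71×0.261)/(12.9+1.71) = 105.1/14.61 = 7.191 mg/L.
Mixed L₀ = (12.9×1.50 + 1.71×129)/(14.61) = 239.9/14.61 = 16.42 mg/L.
Initial deficit D₀ = C_s − DO₀ = 8.51 − 7.191 = 1.319 mg/L.
t_c = (1/0.1750) ln[(0.458/0.283)(1 − 1.319×0.1750/(0.283×16.42))] = 5.714 × ln(1.538) = 2.460 d.
D_c = (0.283/0.458) × 16.42 × e^(−0.283×2.460) = 0.6179 × 16.42 × 0.4985 = 5.059 mg/L.
Minimum DO = 8.51 − 5.059 = 3.451 mg/L.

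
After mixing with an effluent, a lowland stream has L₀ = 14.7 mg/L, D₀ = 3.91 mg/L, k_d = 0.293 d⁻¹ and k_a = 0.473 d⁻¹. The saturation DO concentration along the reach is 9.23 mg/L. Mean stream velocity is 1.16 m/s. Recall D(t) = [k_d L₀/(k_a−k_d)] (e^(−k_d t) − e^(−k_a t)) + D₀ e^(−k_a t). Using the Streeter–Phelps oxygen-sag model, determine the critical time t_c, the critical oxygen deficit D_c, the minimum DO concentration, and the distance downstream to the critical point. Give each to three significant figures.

t_c = [1/(k_a−k_d)] ln[(k_a/k_d)(1 − D₀(k_a−k_d)/(k_d L₀))]
= [1/(0.473−0.293)] ln[(0.473/0.293)(1 − 3.91×0.1800/(0.293×14.7))]
= (1/0.1800) ln[1.614 × 0.8366] = 5.556 × ln(1.351) = 5.556 × 0.3005 = 1.669 d.
L(t_c) = L₀ e^(−k_d t_c) = 14.7 × 0.6131 = 9.013 mg/L, and at the critical point k_a D_c = k_d L, so D_c = (0.293/0.473) × 9.013 = 5.583 mg/L.
Minimum DO = C_s − D_c = 9.23 − 5.583 = 3.647 mg/L.
x_c = v t_c = 1.16 m/s × 1.669 d × 86400 s/d = 167300 m ≈ 167 km.

t_c ≈ 1.67 d; D_c ≈ 5.58 mg/L; min DO ≈ 3.65 mg/L; x_c ≈ 167 km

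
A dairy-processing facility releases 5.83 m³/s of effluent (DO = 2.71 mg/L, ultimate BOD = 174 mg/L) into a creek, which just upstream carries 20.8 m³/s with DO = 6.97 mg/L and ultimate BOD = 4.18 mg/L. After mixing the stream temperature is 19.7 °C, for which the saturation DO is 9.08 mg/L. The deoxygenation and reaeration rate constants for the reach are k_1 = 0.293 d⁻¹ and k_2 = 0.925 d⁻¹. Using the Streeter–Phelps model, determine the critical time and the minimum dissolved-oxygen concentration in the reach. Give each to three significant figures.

t_c ≈ 1.55 d; minimum DO ≈ 0.751 mg/L

Mixed DO = (20.8×6.97 + 5.83×2.71)/(20.8+5.83) = 160.8/26.63 = 6.037 mg/L.
Mixed L₀ = (20.8×4.18 + 5.83×174)/(26.63) = 1101/26.63 = 41.36 mg/L.
Initial deficit D₀ = C_s − DO₀ = 9.08 − 6.037 = 3.043 mg/L.
t_c = (1/0.6320) ln[(0.925/0.293)(1 − 3.043×0.6320/(0.293×41.36))] = 1.582 × ln(2.656) = 1.546 d.
D_c = (0.293/0.925) × 41.36 × e^(−0.293×1.546) = 0.3168 × 41.36 × 0.6358 = 8.329 mg/L.
Minimum DO = 9.08 − 8.329 = 0.7507 mg/L.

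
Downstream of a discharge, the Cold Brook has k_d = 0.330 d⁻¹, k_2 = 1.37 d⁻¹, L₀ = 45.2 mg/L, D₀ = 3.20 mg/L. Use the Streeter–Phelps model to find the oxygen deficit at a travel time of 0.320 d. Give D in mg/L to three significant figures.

D ≈ 5.72 mg/L

k_d L₀/(k_2−k_d) = 0.330×45.2/(1.37−0.330) = 14.92/1.040 = 14.34 mg/L.
e^(−k_d t) = e^(−0.330×0.3200) = 0.8998; e^(−k_2 t) = e^(−1.37×0.3200) = 0.6451.
D = 14.34 × (0.8998 − 0.6451) + 3.20 × 0.6451 = 3.653 + 2.064 = 5.717 mg/L.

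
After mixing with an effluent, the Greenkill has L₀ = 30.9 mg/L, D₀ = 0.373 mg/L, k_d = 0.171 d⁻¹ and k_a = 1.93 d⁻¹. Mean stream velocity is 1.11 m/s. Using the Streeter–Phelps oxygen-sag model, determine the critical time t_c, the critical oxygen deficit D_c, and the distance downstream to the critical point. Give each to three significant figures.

t_c ≈ 1.30 d; D_c ≈ 2.19 mg/L; x_c ≈ 125 km

t_c = [1/(k_a−k_d)] ln[(k_a/k_d)(1 − D₀(k_a−k_d)/(k_d L₀))]
= [1/(1.93−0.171)] ln[(1.93/0.171)(1 − 0.373×1.759/(0.171×30.9))]
= (1/1.759) ln[11.29 × 0.8758] = 0.5685 × ln(9.885) = 0.5685 × 2.291 = 1.302 d.
L(t_c) = L₀ e^(−k_d t_c) = 30.9 × 0.8003 = 24.73 mg/L, and at the critical point k_a D_c = k_d L, so D_c = (0.171/1.93) × 24.73 = 2.191 mg/L.
x_c = v t_c = 1.11 m/s × 1.302 d × 86400 s/d = 124900 m ≈ 125 km.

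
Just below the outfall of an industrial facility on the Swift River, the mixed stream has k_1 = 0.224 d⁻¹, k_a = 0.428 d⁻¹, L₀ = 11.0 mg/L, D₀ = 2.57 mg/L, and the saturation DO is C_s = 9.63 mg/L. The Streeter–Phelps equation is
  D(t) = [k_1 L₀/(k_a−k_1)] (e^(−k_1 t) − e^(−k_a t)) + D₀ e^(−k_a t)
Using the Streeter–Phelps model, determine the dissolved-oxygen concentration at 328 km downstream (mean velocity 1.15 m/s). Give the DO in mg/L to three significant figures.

DO ≈ 6.18 mg/L

Travel time t = x/v = 328 km / (1.15 m/s) = 328000 m / 1.15 m/s = 285200 s = 3.301 d.
k_1 L₀/(k_a−k_1) = 0.224×11.0/(0.428−0.224) = 2.464/0.2040 = 12.08 mg/L.
e^(−k_1 t) = e^(−0.224×3.301) = 0.4774; e^(−k_a t) = e^(−0.428×3.301) = 0.2434.
D = 12.08 × (0.4774 − 0.2434) + 2.57 × 0.2434 = 2.826 + 0.6256 = 3.451 mg/L.
DO = C_s − D = 9.63 − 3.451 = 6.179 mg/L.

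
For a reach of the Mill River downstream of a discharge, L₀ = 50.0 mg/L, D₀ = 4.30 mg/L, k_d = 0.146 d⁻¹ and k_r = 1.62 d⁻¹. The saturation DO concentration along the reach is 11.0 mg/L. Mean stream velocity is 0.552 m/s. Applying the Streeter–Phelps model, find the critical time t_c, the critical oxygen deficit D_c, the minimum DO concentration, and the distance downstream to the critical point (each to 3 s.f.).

t_c ≈ 0.258 d; D_c ≈ 4.34 mg/L; min DO ≈ 6.66 mg/L; x_c ≈ 12.3 km

With k_r/k_d = 11.10 and 1 − D₀(k_r−k_d)/(k_d L₀) = 0.1318,
t_c = ln(11.10 × 0.1318) / (1.62 − 0.146) = ln(1.462) / 1.474 = 0.3798/1.474 = 0.2576 d.
L(t_c) = L₀ e^(−k_d t_c) = 50.0 × 0.9631 = 48.15 mg/L, and at the critical point k_r D_c = k_d L, so D_c = (0.146/1.62) × 48.15 = 4.340 mg/L.
Minimum DO = C_s − D_c = 11.0 − 4.340 = 6.660 mg/L.
x_c = v t_c = 0.552 m/s × 0.2576 d × 86400 s/d = 12290 m ≈ 12.3 km.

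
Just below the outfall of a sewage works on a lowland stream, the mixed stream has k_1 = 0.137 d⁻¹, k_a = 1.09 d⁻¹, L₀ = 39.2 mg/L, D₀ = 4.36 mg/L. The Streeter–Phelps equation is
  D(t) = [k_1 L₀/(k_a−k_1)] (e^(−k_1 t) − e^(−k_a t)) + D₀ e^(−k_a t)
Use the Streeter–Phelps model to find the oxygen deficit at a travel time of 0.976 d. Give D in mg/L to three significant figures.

D ≈ 4.49 mg/L

k_1 L₀/(k_a−k_1) = 0.137×39.2/(1.09−0.137) = 5.370/0.9530 = 5.635 mg/L.
e^(−k_1 t) = e^(−0.137×0.9760) = 0.8748; e^(−k_a t) = e^(−1.09×0.9760) = 0.3451.
D = 5.635 × (0.8748 − 0.3451) + 4.36 × 0.3451 = 2.985 + 1.505 = 4.490 mg/L.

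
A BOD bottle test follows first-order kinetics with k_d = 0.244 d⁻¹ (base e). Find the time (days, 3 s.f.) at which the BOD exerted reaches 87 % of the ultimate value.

y/L₀ = 1 − e^(−k_d t) = 0.87 ⇒ e^(−k_d t) = 0.130
t = −ln(0.130) / 0.244 = 2.040 / 0.244 = 8.362 d.

t ≈ 8.36 d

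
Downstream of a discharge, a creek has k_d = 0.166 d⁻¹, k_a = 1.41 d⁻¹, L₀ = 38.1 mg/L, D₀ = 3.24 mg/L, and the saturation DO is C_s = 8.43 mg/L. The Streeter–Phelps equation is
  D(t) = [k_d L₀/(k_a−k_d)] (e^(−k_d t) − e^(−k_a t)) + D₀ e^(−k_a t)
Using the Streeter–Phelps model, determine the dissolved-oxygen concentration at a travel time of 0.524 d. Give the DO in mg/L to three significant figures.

k_d L₀/(k_a−k_d) = 0.166×38.1/(1.41−0.166) = 6.325/1.244 = 5.084 mg/L.
e^(−k_d t) = e^(−0.166×0.5240) = 0.9167; e^(−k_a t) = e^(−1.41×0.5240) = 0.4777.
D = 5.084 × (0.9167 − 0.4777) + 3.24 × 0.4777 = 2.232 + 1.548 = 3.780 mg/L.
DO = C_s − D = 8.43 − 3.780 = 4.650 mg/L.

DO ≈ 4.65 mg/L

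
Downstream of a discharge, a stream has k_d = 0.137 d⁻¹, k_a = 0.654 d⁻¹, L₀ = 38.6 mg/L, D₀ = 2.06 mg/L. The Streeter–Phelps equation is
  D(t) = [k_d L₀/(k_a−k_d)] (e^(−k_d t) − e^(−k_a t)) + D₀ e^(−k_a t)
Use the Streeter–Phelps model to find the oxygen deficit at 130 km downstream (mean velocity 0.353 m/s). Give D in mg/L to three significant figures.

Travel time t = x/v = 130 km / (0.353 m/s) = 130000 m / 0.353 m/s = 368300 s = 4.262 d.
k_d L₀/(k_a−k_d) = 0.137×38.6/(0.654−0.137) = 5.288/0.5170 = 10.23 mg/L.
e^(−k_d t) = e^(−0.137×4.262) = 0.5577; e^(−k_a t) = e^(−0.654×4.262) = 0.06157.
D = 10.23 × (0.5577 − 0.06157) + 2.06 × 0.06157 = 5.075 + 0.1268 = 5.201 mg/L.

D ≈ 5.20 mg/L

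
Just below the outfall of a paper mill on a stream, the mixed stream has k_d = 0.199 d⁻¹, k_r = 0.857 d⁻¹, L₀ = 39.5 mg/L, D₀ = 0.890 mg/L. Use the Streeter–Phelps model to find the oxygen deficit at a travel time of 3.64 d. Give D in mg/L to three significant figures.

k_d L₀/(k_r−k_d) = 0.199×39.5/(0.857−0.199) = 7.861/0.6580 = 11.95 mg/L.
e^(−k_d t) = e^(−0.199×3.640) = 0.4846; e^(−k_r t) = e^(−0.857×3.640) = 0.04418.
D = 11.95 × (0.4846 − 0.04418) + 0.890 × 0.04418 = 5.262 + 0.03932 = 5.301 mg/L.

D ≈ 5.30 mg/L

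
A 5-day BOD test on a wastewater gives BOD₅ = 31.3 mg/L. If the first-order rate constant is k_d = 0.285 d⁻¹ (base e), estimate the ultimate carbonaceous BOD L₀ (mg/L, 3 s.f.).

BOD₅ = L₀(1 − e^(−5k_d)) ⇒ L₀ = BOD₅ / (1 − e^(−5×0.285))
= 31.3 / (1 − 0.2405) = 31.3 / 0.7595 = 41.21 mg/L.

L₀ ≈ 41.2 mg/L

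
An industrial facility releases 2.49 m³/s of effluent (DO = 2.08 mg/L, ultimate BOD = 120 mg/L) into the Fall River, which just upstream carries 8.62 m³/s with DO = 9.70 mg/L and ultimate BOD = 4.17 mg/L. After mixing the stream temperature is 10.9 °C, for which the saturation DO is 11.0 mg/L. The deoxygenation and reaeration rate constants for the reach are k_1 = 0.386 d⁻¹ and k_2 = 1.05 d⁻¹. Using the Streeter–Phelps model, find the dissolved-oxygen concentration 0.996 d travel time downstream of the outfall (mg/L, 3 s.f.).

DO ≈ 4.17 mg/L

Mixed DO = (8.62×9.70 + 2.49×2.08)/(8.62+2.49) = 88.79/11.11 = 7.992 mg/L.
Mixed L₀ = (8.62×4.17 + 2.49×120)/(11.11) = 334.7/11.11 = 30.13 mg/L.
Initial deficit D₀ = C_s − DO₀ = 11.0 − 7.992 = 3.008 mg/L.
D(0.996) = [0.386×30.13/(1.05−0.386)](e^(−0.386×0.996) − e^(−1.05×0.996)) + 3.008 e^(−1.05×0.996)
= 17.52 × (0.6808 − 0.3514) + 3.008 × 0.3514 = 6.827 mg/L.
DO = 11.0 − 6.827 = 4.173 mg/L.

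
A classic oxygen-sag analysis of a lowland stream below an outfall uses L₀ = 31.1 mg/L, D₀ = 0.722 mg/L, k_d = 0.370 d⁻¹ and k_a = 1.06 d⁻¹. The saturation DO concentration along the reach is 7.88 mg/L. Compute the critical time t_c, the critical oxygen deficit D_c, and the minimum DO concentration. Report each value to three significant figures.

At the critical point dD/dt = 0, so k_d L₀ e^(−k_d t) = k_a D. Substituting D(t) from the Streeter–Phelps equation and solving for t gives
t_c = ln[(k_a/k_d)(1 − D₀(k_a−k_d)/(k_d L₀))] / (k_a−k_d).
Here k_a−k_d = 0.6900 d⁻¹ and 1 − D₀(k_a−k_d)/(k_d L₀) = 1 − 0.722×0.6900/(0.370×31.1) = 0.9567, so
t_c = ln(2.865 × 0.9567) / 0.6900 = 1.008 / 0.6900 = 1.461 d.
D_c = (k_d/k_a) L₀ e^(−k_d t_c) = (0.370/1.06) × 31.1 × e^(−0.370×1.461) = 0.3491 × 31.1 × 0.5824 = 6.322 mg/L.
Minimum DO = C_s − D_c = 7.88 − 6.322 = 1.558 mg/L.

t_c ≈ 1.46 d; D_c ≈ 6.32 mg/L; min DO ≈ 1.56 mg/L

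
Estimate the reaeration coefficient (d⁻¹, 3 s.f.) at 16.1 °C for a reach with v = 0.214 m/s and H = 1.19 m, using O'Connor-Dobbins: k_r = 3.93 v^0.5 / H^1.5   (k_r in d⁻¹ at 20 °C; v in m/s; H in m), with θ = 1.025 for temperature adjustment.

k_r ≈ 1.27 d⁻¹

k_r(20) = 3.93 × 0.214^0.5 / 1.19^1.5 = 3.93 × 0.4626 / 1.298 = 1.400 d⁻¹.
k_r(16.1) = 1.400 × 1.025^(16.1−20) = 1.400 × 0.9082 = 1.272 d⁻¹.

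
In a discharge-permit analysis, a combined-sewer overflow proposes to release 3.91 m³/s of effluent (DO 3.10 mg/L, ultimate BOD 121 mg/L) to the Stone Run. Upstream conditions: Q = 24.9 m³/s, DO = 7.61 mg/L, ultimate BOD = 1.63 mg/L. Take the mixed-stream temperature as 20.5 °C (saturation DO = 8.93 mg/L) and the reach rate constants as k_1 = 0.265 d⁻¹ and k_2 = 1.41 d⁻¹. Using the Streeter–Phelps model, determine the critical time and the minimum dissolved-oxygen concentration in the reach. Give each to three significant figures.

t_c ≈ 0.908 d; minimum DO ≈ 6.30 mg/L

Mixed DO = (24.9×7.61 + 3.91×3.10)/(24.9+3.91) = 201.6/28.81 = 6.998 mg/L.
Mixed L₀ = (24.9×1.63 + 3.91×121)/(28.81) = 513.7/28.81 = 17.83 mg/L.
Initial deficit D₀ = C_s − DO₀ = 8.93 − 6.998 = 1.932 mg/L.
t_c = (1/1.145) ln[(1.41/0.265)(1 − 1.932×1.145/(0.265×17.83))] = 0.8734 × ln(2.830) = 0.9084 d.
D_c = (0.265/1.41) × 17.83 × e^(−0.265×0.9084) = 0.1879 × 17.83 × 0.7861 = 2.634 mg/L.
Minimum DO = 8.93 − 2.634 = 6.296 mg/L.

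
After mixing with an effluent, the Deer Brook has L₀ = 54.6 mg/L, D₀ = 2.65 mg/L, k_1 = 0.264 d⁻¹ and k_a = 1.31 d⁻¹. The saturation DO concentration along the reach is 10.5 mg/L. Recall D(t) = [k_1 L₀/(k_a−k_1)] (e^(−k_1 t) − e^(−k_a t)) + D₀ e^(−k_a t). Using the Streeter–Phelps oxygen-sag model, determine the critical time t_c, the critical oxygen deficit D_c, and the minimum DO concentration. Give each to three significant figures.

At the critical point dD/dt = 0, so k_1 L₀ e^(−k_1 t) = k_a D. Substituting D(t) from the Streeter–Phelps equation and solving for t gives
t_c = ln[(k_a/k_1)(1 − D₀(k_a−k_1)/(k_1 L₀))] / (k_a−k_1).
Here k_a−k_1 = 1.046 d⁻¹ and 1 − D₀(k_a−k_1)/(k_1 L₀) = 1 − 2.65×1.046/(0.264×54.6) = 0.8077, so
t_c = ln(4.962 × 0.8077) / 1.046 = 1.388 / 1.046 = 1.327 d.
L(t_c) = L₀ e^(−k_1 t_c) = 54.6 × 0.7044 = 38.46 mg/L, and at the critical point k_a D_c = k_1 L, so D_c = (0.264/1.31) × 38.46 = 7.751 mg/L.
Minimum DO = C_s − D_c = 10.5 − 7.751 = 2.749 mg/L.

t_c ≈ 1.33 d; D_c ≈ 7.75 mg/L; min DO ≈ 2.75 mg/L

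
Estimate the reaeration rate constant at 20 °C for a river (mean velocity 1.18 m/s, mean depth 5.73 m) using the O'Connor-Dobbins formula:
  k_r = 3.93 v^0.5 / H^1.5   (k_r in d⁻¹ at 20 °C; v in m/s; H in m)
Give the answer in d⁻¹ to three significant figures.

k_r = 3.93 × 1.18^0.5 / 5.73^1.5 = 3.93 × 1.086 / 13.72 = 0.3112 d⁻¹.

k_r ≈ 0.311 d⁻¹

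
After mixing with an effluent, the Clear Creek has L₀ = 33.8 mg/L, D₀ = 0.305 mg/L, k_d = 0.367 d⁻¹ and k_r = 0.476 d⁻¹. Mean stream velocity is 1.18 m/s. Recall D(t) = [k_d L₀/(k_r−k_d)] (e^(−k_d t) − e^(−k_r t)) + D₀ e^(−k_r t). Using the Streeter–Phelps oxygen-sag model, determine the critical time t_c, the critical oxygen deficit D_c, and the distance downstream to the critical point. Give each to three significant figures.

t_c ≈ 2.36 d; D_c ≈ 11.0 mg/L; x_c ≈ 241 km

t_c = [1/(k_r−k_d)] ln[(k_r/k_d)(1 − D₀(k_r−k_d)/(k_d L₀))]
= [1/(0.476−0.367)] ln[(0.476/0.367)(1 − 0.305×0.1090/(0.367×33.8))]
= (1/0.1090) ln[1.297 × 0.9973] = 9.174 × ln(1.294) = 9.174 × 0.2574 = 2.361 d.
D_c = (k_d/k_r) L₀ e^(−k_d t_c) = (0.367/0.476) × 33.8 × e^(−0.367×2.361) = 0.7710 × 33.8 × 0.4204 = 10.96 mg/L.
x_c = v t_c = 1.18 m/s × 2.361 d × 86400 s/d = 240700 m ≈ 241 km.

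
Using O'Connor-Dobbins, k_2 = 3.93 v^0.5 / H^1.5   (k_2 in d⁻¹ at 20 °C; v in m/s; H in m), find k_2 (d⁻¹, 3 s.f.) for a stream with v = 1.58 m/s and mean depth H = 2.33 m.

k_2 = 3.93 × 1.58^0.5 / 2.33^1.5 = 3.93 × 1.257 / 3.557 = 1.389 d⁻¹.

k_2 ≈ 1.39 d⁻¹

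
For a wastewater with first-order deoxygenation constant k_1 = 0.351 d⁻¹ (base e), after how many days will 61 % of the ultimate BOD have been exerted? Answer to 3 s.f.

y/L₀ = 1 − e^(−k_1 t) = 0.61 ⇒ e^(−k_1 t) = 0.390
t = −ln(0.390) / 0.351 = 0.9416 / 0.351 = 2.683 d.

t ≈ 2.68 d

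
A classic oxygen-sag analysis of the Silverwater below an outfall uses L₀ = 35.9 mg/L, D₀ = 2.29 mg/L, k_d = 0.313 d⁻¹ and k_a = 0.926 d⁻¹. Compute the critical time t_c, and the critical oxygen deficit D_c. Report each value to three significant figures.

At the critical point dD/dt = 0, so k_d L₀ e^(−k_d t) = k_a D. Substituting D(t) from the Streeter–Phelps equation and solving for t gives
t_c = ln[(k_a/k_d)(1 − D₀(k_a−k_d)/(k_d L₀))] / (k_a−k_d).
Here k_a−k_d = 0.6130 d⁻¹ and 1 − D₀(k_a−k_d)/(k_d L₀) = 1 − 2.29×0.6130/(0.313×35.9) = 0.8751, so
t_c = ln(2.958 × 0.8751) / 0.6130 = 0.9512 / 0.6130 = 1.552 d.
D_c = (k_d/k_a) L₀ e^(−k_d t_c) = (0.313/0.926) × 35.9 × e^(−0.313×1.552) = 0.3380 × 35.9 × 0.6153 = 7.466 mg/L.

t_c ≈ 1.55 d; D_c ≈ 7.47 mg/L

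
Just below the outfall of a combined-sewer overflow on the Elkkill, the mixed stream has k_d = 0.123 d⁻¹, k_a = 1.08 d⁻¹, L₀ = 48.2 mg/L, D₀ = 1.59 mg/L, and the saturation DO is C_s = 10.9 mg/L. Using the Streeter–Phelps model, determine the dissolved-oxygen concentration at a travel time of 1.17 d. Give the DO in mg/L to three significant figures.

k_d L₀/(k_a−k_d) = 0.123×48.2/(1.08−0.123) = 5.929/0.9570 = 6.195 mg/L.
e^(−k_d t) = e^(−0.123×1.170) = 0.8660; e^(−k_a t) = e^(−1.08×1.170) = 0.2826.
D = 6.195 × (0.8660 − 0.2826) + 1.59 × 0.2826 = 3.614 + 0.4494 = 4.063 mg/L.
DO = C_s − D = 10.9 − 4.063 = 6.837 mg/L.

DO ≈ 6.84 mg/L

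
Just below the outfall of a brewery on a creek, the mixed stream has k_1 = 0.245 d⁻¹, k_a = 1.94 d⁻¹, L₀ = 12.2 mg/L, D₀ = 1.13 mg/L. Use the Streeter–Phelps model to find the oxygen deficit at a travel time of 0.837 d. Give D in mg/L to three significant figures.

D ≈ 1.31 mg/L

k_1 L₀/(k_a−k_1) = 0.245×12.2/(1.94−0.245) = 2.989/1.695 = 1.763 mg/L.
e^(−k_1 t) = e^(−0.245×0.8370) = 0.8146; e^(−k_a t) = e^(−1.94×0.8370) = 0.1972.
D = 1.763 × (0.8146 − 0.1972) + 1.13 × 0.1972 = 1.089 + 0.2228 = 1.312 mg/L.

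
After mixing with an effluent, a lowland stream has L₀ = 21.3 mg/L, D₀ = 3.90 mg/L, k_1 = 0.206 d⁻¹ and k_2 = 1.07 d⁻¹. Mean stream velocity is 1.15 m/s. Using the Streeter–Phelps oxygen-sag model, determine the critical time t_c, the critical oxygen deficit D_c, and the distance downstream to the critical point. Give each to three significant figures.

At the critical point dD/dt = 0, so k_1 L₀ e^(−k_1 t) = k_2 D. Substituting D(t) from the Streeter–Phelps equation and solving for t gives
t_c = ln[(k_2/k_1)(1 − D₀(k_2−k_1)/(k_1 L₀))] / (k_2−k_1).
Here k_2−k_1 = 0.8640 d⁻¹ and 1 − D₀(k_2−k_1)/(k_1 L₀) = 1 − 3.90×0.8640/(0.206×21.3) = 0.2321, so
t_c = ln(5.194 × 0.2321) / 0.8640 = 0.1867 / 0.8640 = 0.2161 d.
D_c = (k_1/k_2) L₀ e^(−k_1 t_c) = (0.206/1.07) × 21.3 × e^(−0.206×0.2161) = 0.1925 × 21.3 × 0.9565 = 3.922 mg/L.
x_c = v t_c = 1.15 m/s × 0.2161 d × 86400 s/d = 21480 m ≈ 21.5 km.

t_c ≈ 0.216 d; D_c ≈ 3.92 mg/L; x_c ≈ 21.5 km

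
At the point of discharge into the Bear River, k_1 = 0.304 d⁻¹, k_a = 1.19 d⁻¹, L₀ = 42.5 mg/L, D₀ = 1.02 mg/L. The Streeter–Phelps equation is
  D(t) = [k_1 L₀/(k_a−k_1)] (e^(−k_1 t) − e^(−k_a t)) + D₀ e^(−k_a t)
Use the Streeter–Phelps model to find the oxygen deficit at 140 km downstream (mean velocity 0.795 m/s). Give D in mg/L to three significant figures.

D ≈ 6.65 mg/L

Travel time t = x/v = 140 km / (0.795 m/s) = 140000 m / 0.795 m/s = 176100 s = 2.038 d.
k_1 L₀/(k_a−k_1) = 0.304×42.5/(1.19−0.304) = 12.92/0.8860 = 14.58 mg/L.
e^(−k_1 t) = e^(−0.304×2.038) = 0.5382; e^(−k_a t) = e^(−1.19×2.038) = 0.08844.
D = 14.58 × (0.5382 − 0.08844) + 1.02 × 0.08844 = 6.558 + 0.09021 = 6.648 mg/L.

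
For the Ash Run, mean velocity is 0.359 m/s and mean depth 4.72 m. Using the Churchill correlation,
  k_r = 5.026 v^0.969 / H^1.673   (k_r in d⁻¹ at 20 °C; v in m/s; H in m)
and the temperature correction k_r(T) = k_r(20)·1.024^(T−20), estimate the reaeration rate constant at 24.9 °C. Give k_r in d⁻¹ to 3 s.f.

k_r ≈ 0.156 d⁻¹

k_r(20) = 5.026 × 0.359^0.969 / 4.72^1.673 = 5.026 × 0.3706 / 13.41 = 0.1389 d⁻¹.
k_r(24.9) = 0.1389 × 1.024^(24.9−20) = 0.1389 × 1.123 = 0.1560 d⁻¹.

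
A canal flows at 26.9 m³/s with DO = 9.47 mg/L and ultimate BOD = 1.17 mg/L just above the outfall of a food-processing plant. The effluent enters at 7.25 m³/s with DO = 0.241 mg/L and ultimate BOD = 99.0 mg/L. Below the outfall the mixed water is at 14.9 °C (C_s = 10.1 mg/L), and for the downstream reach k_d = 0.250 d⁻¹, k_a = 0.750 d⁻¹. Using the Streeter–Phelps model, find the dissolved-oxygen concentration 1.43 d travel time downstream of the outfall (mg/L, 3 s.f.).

DO ≈ 5.29 mg/L

Mixed DO = (26.9×9.47 + 7.25×0.241)/(26.9+7.25) = 256.5/34.15 = 7.511 mg/L.
Mixed L₀ = (26.9×1.17 + 7.25×99.0)/(34.15) = 749.2/34.15 = 21.94 mg/L.
Initial deficit D₀ = C_s − DO₀ = 10.1 − 7.511 = 2.589 mg/L.
D(1.43) = [0.250×21.94/(0.750−0.250)](e^(−0.250×1.43) − e^(−0.750×1.43)) + 2.589 e^(−0.750×1.43)
= 10.97 × (0.6994 − 0.3422) + 2.589 × 0.3422 = 4.805 mg/L.
DO = 10.1 − 4.805 = 5.295 mg/L.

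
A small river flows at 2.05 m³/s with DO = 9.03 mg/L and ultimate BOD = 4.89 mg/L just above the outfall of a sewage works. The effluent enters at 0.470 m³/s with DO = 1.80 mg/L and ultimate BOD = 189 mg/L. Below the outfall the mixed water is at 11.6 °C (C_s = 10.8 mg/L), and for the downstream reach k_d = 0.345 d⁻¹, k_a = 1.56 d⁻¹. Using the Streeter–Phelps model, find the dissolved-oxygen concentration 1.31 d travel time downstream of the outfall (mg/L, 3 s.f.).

Mixed DO = (2.05×9.03 + 0.470×1.80)/(2.05+0.470) = 19.36/2.520 = 7.682 mg/L.
Mixed L₀ = (2.05×4.89 + 0.470×189)/(2.520) = 98.85/2.520 = 39.23 mg/L.
Initial deficit D₀ = C_s − DO₀ = 10.8 − 7.682 = 3.118 mg/L.
D(1.31) = [0.345×39.23/(1.56−0.345)](e^(−0.345×1.31) − e^(−1.56×1.31)) + 3.118 e^(−1.56×1.31)
= 11.14 × (0.6364 − 0.1296) + 3.118 × 0.1296 = 6.049 mg/L.
DO = 10.8 − 6.049 = 4.751 mg/L.

DO ≈ 4.75 mg/L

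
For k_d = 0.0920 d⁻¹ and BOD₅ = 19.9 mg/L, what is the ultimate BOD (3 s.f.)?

BOD₅ = L₀(1 − e^(−5k_d)) ⇒ L₀ = BOD₅ / (1 − e^(−5×0.0920))
= 19.9 / (1 − 0.6313) = 19.9 / 0.3687 = 53.97 mg/L.

L₀ ≈ 54.0 mg/L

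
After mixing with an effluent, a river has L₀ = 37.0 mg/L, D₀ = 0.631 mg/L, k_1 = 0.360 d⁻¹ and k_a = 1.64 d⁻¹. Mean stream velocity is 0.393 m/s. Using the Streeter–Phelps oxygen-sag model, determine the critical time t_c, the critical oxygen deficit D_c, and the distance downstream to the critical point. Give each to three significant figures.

With k_a/k_1 = 4.556 and 1 − D₀(k_a−k_1)/(k_1 L₀) = 0.9394,
t_c = ln(4.556 × 0.9394) / (1.64 − 0.360) = ln(4.279) / 1.280 = 1.454/1.280 = 1.136 d.
D_c = (k_1/k_a) L₀ e^(−k_1 t_c) = (0.360/1.64) × 37.0 × e^(−0.360×1.136) = 0.2195 × 37.0 × 0.6644 = 5.396 mg/L.
x_c = v t_c = 0.393 m/s × 1.136 d × 86400 s/d = 38570 m ≈ 38.6 km.

t_c ≈ 1.14 d; D_c ≈ 5.40 mg/L; x_c ≈ 38.6 km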